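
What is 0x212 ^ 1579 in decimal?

1081

0x212 = 01000010010
1579 = 11000101011
XOR → 10000111001 = 1081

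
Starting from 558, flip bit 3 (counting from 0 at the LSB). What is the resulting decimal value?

x = 01000101110
bit 3 is currently 1; toggle it via x ^ (1 << 3) = x ^ 8
→ 01000100110 = 550

550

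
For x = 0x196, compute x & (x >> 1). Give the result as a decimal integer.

x = 110010110 = 406
x>>1 = 011001011
AND  = 010000010 = 130
(x & (x >> 1) has a 1 wherever x has two consecutive 1 bits.)

130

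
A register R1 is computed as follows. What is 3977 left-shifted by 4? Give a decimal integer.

3977 = 0000111110001001
shift left by 4 → 1111100010010000 = 63632
(equivalently, 3977 × 2^4 = 3977 × 16)

63632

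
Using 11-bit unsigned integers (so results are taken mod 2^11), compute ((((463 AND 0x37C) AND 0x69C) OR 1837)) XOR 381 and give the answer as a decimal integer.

463 = 00111001111
0x37C = 01101111100
→ AND → 00101001100 = 332
0x69C = 11010011100
→ AND → 00000001100 = 12
1837 = 11100101101
→ OR → 11100101101 = 1837
381 = 00101111101
→ XOR → 11001010000 = 1616

1616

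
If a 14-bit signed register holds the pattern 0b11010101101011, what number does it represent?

-2709

pattern = 11010101101011 (MSB is 1 ⇒ negative)
Invert: 00101010010100, add 1 → 00101010010101 = 2709, so the value is -2709.
(Equivalently: 13675 - 2^14 = 13675 - 16384 = -2709.)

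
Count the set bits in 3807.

10

3807 = 111011011111
Count the 1s: 1 + 1 + 1 + 1 + 1 + 1 + 1 + 1 + 1 + 1 = 10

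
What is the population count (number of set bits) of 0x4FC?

0x4FC = 10011111100
Count the 1s: 1 + 1 + 1 + 1 + 1 + 1 + 1 = 7

7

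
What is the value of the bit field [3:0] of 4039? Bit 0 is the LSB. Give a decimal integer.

v = 0111111000111
Shift right by 0: 0111111000111
Mask low 4 bits: 0111 = 7

7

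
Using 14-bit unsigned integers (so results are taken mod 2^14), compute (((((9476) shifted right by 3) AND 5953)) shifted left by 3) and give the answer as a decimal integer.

8192

9476 = 10010100000100
→ shifted right by 3 → 00010010100000 = 1184
5953 = 01011101000001
→ AND → 00010000000000 = 1024
→ shifted left by 3 (mod 2^14) → 10000000000000 = 8192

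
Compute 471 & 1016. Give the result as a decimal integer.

471 = 0111010111
1016 = 1111111000
AND → 0111010000 = 464

464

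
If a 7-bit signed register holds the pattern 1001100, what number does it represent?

-52

pattern = 1001100 (MSB is 1 ⇒ negative)
Invert: 0110011, add 1 → 0110100 = 52, so the value is -52.
(Equivalently: 76 - 2^7 = 76 - 128 = -52.)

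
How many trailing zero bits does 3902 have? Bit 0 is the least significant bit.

3902 = 111100111110
Trailing zeros: 1, so the lowest set bit is bit 1 (value 2).

1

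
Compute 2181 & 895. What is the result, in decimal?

2181 = 100010000101
895 = 001101111111
AND → 000000000101 = 5

5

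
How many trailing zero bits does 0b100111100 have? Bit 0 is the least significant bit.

2

0b100111100 = 100111100
Trailing zeros: 2, so the lowest set bit is bit 2 (value 4).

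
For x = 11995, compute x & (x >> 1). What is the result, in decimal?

1609

x = 10111011011011 = 11995
x>>1 = 01011101101101
AND  = 00011001001001 = 1609
(x & (x >> 1) has a 1 wherever x has two consecutive 1 bits.)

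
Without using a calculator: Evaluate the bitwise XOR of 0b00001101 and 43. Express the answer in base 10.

a = 001101
43 = 101011
XOR → 100110 = 38

38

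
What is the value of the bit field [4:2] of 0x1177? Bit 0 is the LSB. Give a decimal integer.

5

v = 01000101110111
Shift right by 2: 010001011101
Mask low 3 bits: 101 = 5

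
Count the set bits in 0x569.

0x569 = 10101101001
Count the 1s: 1 + 1 + 1 + 1 + 1 + 1 = 6

6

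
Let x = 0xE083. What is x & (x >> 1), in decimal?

x = 1110000010000011 = 57475
x>>1 = 0111000001000001
AND  = 0110000000000001 = 24577
(x & (x >> 1) has a 1 wherever x has two consecutive 1 bits.)

24577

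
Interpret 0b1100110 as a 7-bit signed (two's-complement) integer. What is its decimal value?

-26

pattern = 1100110 (MSB is 1 ⇒ negative)
Invert: 0011001, add 1 → 0011010 = 26, so the value is -26.
(Equivalently: 102 - 2^7 = 102 - 128 = -26.)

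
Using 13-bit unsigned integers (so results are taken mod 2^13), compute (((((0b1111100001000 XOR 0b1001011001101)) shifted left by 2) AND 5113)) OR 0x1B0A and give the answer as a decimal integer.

0b1111100001000 = 1111100001000
0b1001011001101 = 1001011001101
→ XOR → 0110111000101 = 3525
→ shifted left by 2 (mod 2^13) → 1011100010100 = 5908
5113 = 1001111111001
→ AND → 1001100010000 = 4880
0x1B0A = 1101100001010
→ OR → 1101100011010 = 6938

6938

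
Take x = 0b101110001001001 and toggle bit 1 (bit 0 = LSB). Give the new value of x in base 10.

x = 101110001001001
bit 1 is currently 0; toggle it via x ^ (1 << 1) = x ^ 2
→ 101110001001011 = 23627

23627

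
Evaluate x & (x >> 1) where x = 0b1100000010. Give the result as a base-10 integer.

256

x = 1100000010 = 770
x>>1 = 0110000001
AND  = 0100000000 = 256
(x & (x >> 1) has a 1 wherever x has two consecutive 1 bits.)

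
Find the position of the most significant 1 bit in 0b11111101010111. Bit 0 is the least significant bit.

0b11111101010111 = 11111101010111
The topmost 1 is at position 13 (since 2^13 = 8192 ≤ 16215 < 16384).

13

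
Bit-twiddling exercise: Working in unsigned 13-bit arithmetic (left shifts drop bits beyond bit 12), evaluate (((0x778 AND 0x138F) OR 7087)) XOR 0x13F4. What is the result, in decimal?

2139

0x778 = 0011101111000
0x138F = 1001110001111
→ AND → 0001100001000 = 776
7087 = 1101110101111
→ OR → 1101110101111 = 7087
0x13F4 = 1001111110100
→ XOR → 0100001011011 = 2139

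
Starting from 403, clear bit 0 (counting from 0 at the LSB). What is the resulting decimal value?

x = 110010011
bit 0 is currently 1; clear it via x & ~(1 << 0) = x & ~1
→ 110010010 = 402

402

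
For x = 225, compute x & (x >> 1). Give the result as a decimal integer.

96

x = 11100001 = 225
x>>1 = 01110000
AND  = 01100000 = 96
(x & (x >> 1) has a 1 wherever x has two consecutive 1 bits.)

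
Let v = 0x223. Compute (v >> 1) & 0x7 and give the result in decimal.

1

v = 1000100011
Shift right by 1: 100010001
Mask low 3 bits: 001 = 1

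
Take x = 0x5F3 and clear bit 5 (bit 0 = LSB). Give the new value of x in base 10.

x = 10111110011
bit 5 is currently 1; clear it via x & ~(1 << 5) = x & ~32
→ 10111010011 = 1491

1491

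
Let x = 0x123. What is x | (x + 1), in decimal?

x = 100100011 = 291
x + 1 = 100100100
OR    = 100100111 = 295
(x | (x + 1) sets the lowest cleared bit.)

295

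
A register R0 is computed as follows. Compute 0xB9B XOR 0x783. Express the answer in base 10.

3096

0xB9B = 101110011011
0x783 = 011110000011
XOR → 110000011000 = 3096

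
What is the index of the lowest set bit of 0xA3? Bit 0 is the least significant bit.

0xA3 = 10100011
Trailing zeros: 0, so the lowest set bit is bit 0 (value 1).

0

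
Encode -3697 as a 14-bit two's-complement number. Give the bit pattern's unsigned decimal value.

12687

3697 in 14 bits: 00111001110001
Invert: 11000110001110
Add 1:  11000110001111 = 12687
(Check: 2^14 - 3697 = 16384 - 3697 = 12687.)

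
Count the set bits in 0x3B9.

7

0x3B9 = 1110111001
Count the 1s: 1 + 1 + 1 + 1 + 1 + 1 + 1 = 7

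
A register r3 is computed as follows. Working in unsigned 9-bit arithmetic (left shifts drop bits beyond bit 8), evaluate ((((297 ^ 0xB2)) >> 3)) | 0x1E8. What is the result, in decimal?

297 = 100101001
0xB2 = 010110010
→ ^ → 110011011 = 411
→ >> 3 → 000110011 = 51
0x1E8 = 111101000
→ | → 111111011 = 507

507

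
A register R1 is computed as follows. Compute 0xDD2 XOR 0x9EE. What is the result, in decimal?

1084

0xDD2 = 110111010010
0x9EE = 100111101110
XOR → 010000111100 = 1084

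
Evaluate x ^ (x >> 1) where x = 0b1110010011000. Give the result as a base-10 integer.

4820

x = 1110010011000 = 7320
x>>1 = 0111001001100
XOR  = 1001011010100 = 4820
(x ^ (x >> 1) gives the standard binary-reflected Gray code of x.)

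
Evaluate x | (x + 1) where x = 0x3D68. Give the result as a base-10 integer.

15721

x = 11110101101000 = 15720
x + 1 = 11110101101001
OR    = 11110101101001 = 15721
(x | (x + 1) sets the lowest cleared bit.)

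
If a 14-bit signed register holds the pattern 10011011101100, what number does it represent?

pattern = 10011011101100 (MSB is 1 ⇒ negative)
Invert: 01100100010011, add 1 → 01100100010100 = 6420, so the value is -6420.
(Equivalently: 9964 - 2^14 = 9964 - 16384 = -6420.)

-6420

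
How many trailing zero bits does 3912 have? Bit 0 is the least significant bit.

3

3912 = 111101001000
Trailing zeros: 3, so the lowest set bit is bit 3 (value 8).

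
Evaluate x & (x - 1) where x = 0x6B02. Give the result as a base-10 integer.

27392

x = 110101100000010 = 27394
x - 1 = 110101100000001
AND   = 110101100000000 = 27392
(x & (x - 1) clears the lowest set bit of x.)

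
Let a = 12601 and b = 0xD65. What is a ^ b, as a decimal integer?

15452

12601 = 11000100111001
0xD65 = 00110101100101
XOR → 11110001011100 = 15452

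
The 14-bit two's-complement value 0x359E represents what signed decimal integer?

-2658

pattern = 11010110011110 (MSB is 1 ⇒ negative)
Invert: 00101001100001, add 1 → 00101001100010 = 2658, so the value is -2658.
(Equivalently: 13726 - 2^14 = 13726 - 16384 = -2658.)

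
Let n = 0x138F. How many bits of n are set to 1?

8

0x138F = 1001110001111
Count the 1s: 1 + 1 + 1 + 1 + 1 + 1 + 1 + 1 = 8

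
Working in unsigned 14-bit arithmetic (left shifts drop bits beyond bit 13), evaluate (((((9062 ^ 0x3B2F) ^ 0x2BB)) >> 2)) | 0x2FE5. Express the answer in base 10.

9062 = 10001101100110
0x3B2F = 11101100101111
→ ^ → 01100001001001 = 6217
0x2BB = 00001010111011
→ ^ → 01101011110010 = 6898
→ >> 2 → 00011010111100 = 1724
0x2FE5 = 10111111100101
→ | → 10111111111101 = 12285

12285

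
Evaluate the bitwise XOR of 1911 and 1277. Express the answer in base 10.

906

1911 = 11101110111
1277 = 10011111101
XOR → 01110001010 = 906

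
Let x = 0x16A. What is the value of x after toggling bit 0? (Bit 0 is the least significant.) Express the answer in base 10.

363

x = 000101101010
bit 0 is currently 0; toggle it via x ^ (1 << 0) = x ^ 1
→ 000101101011 = 363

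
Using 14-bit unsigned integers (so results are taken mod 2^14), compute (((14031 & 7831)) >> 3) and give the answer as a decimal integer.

14031 = 11011011001111
7831 = 01111010010111
→ & → 01011010000111 = 5767
→ >> 3 → 00001011010000 = 720

720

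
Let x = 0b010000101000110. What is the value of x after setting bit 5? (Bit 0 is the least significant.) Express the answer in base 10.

x = 010000101000110
bit 5 is currently 0; set it via x | (1 << 5) = x | 32
→ 010000101100110 = 8550

8550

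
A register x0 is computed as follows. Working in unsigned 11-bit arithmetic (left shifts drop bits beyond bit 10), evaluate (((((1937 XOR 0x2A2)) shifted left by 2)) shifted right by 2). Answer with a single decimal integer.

307

1937 = 11110010001
0x2A2 = 01010100010
→ XOR → 10100110011 = 1331
→ shifted left by 2 (mod 2^11) → 10011001100 = 1228
→ shifted right by 2 → 00100110011 = 307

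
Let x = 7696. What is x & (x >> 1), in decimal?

3584

x = 1111000010000 = 7696
x>>1 = 0111100001000
AND  = 0111000000000 = 3584
(x & (x >> 1) has a 1 wherever x has two consecutive 1 bits.)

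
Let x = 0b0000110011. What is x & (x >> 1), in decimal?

17

x = 110011 = 51
x>>1 = 011001
AND  = 010001 = 17
(x & (x >> 1) has a 1 wherever x has two consecutive 1 bits.)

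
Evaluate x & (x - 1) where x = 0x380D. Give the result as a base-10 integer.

14348

x = 11100000001101 = 14349
x - 1 = 11100000001100
AND   = 11100000001100 = 14348
(x & (x - 1) clears the lowest set bit of x.)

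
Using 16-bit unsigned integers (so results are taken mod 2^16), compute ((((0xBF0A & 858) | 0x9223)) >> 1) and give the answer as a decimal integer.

18837

0xBF0A = 1011111100001010
858 = 0000001101011010
→ & → 0000001100001010 = 778
0x9223 = 1001001000100011
→ | → 1001001100101011 = 37675
→ >> 1 → 0100100110010101 = 18837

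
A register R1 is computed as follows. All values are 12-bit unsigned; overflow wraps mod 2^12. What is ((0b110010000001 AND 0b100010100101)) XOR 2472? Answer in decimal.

297

0b110010000001 = 110010000001
0b100010100101 = 100010100101
→ AND → 100010000001 = 2177
2472 = 100110101000
→ XOR → 000100101001 = 297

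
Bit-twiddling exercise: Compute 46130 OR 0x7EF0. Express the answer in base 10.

46130 = 1011010000110010
0x7EF0 = 0111111011110000
 OR → 1111111011110010 = 65266

65266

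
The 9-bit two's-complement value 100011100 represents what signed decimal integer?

pattern = 100011100 (MSB is 1 ⇒ negative)
Invert: 011100011, add 1 → 011100100 = 228, so the value is -228.
(Equivalently: 284 - 2^9 = 284 - 512 = -228.)

-228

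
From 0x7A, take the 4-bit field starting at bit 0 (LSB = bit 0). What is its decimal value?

v = 001111010
Shift right by 0: 001111010
Mask low 4 bits: 1010 = 10

10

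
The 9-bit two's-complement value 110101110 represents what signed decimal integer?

-82

pattern = 110101110 (MSB is 1 ⇒ negative)
Invert: 001010001, add 1 → 001010010 = 82, so the value is -82.
(Equivalently: 430 - 2^9 = 430 - 512 = -82.)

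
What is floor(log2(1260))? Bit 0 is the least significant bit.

10

1260 = 10011101100
The topmost 1 is at position 10 (since 2^10 = 1024 ≤ 1260 < 2048).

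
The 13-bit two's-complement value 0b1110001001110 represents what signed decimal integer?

pattern = 1110001001110 (MSB is 1 ⇒ negative)
Invert: 0001110110001, add 1 → 0001110110010 = 946, so the value is -946.
(Equivalently: 7246 - 2^13 = 7246 - 8192 = -946.)

-946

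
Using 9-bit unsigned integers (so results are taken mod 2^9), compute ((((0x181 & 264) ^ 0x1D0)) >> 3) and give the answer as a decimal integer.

0x181 = 110000001
264 = 100001000
→ & → 100000000 = 256
0x1D0 = 111010000
→ ^ → 011010000 = 208
→ >> 3 → 000011010 = 26

26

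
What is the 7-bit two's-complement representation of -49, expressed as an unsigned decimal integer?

49 in 7 bits: 0110001
Invert: 1001110
Add 1:  1001111 = 79
(Check: 2^7 - 49 = 128 - 49 = 79.)

79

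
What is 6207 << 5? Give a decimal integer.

198624

6207 = 000001100000111111
shift left by 5 → 110000011111100000 = 198624
(equivalently, 6207 × 2^5 = 6207 × 32)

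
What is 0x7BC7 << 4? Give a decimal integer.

0x7BC7 = 0000111101111000111
shift left by 4 → 1111011110001110000 = 506992
(equivalently, 31687 × 2^4 = 31687 × 16)

506992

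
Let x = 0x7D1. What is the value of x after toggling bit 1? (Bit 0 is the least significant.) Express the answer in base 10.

2003

x = 11111010001
bit 1 is currently 0; toggle it via x ^ (1 << 1) = x ^ 2
→ 11111010011 = 2003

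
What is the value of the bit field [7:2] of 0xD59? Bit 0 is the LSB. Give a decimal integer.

v = 110101011001
Shift right by 2: 1101010110
Mask low 6 bits: 010110 = 22

22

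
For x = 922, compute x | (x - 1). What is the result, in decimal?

923

x = 1110011010 = 922
x - 1 = 1110011001
OR    = 1110011011 = 923
(x | (x - 1) sets all bits below the lowest set bit.)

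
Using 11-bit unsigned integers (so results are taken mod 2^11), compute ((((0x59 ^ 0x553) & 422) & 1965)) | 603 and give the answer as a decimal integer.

0x59 = 00001011001
0x553 = 10101010011
→ ^ → 10100001010 = 1290
422 = 00110100110
→ & → 00100000010 = 258
1965 = 11110101101
→ & → 00100000000 = 256
603 = 01001011011
→ | → 01101011011 = 859

859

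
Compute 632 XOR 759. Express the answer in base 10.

143

632 = 1001111000
759 = 1011110111
XOR → 0010001111 = 143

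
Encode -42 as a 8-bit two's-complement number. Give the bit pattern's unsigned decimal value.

42 in 8 bits: 00101010
Invert: 11010101
Add 1:  11010110 = 214
(Check: 2^8 - 42 = 256 - 42 = 214.)

214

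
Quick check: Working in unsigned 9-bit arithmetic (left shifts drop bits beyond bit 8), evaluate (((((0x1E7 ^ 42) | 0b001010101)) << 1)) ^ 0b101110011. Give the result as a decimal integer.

201

0x1E7 = 111100111
42 = 000101010
→ ^ → 111001101 = 461
0b001010101 = 001010101
→ | → 111011101 = 477
→ << 1 (mod 2^9) → 110111010 = 442
0b101110011 = 101110011
→ ^ → 011001001 = 201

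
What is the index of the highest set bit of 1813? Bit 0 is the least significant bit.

1813 = 11100010101
The topmost 1 is at position 10 (since 2^10 = 1024 ≤ 1813 < 2048).

10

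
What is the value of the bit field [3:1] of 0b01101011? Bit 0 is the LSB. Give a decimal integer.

v = 01101011
Shift right by 1: 0110101
Mask low 3 bits: 101 = 5

5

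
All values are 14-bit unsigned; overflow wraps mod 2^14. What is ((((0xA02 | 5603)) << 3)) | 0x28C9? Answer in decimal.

0xA02 = 00101000000010
5603 = 01010111100011
→ | → 01111111100011 = 8163
→ << 3 (mod 2^14) → 11111100011000 = 16152
0x28C9 = 10100011001001
→ | → 11111111011001 = 16345

16345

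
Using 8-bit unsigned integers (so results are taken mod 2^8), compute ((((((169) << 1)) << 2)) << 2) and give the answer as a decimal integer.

169 = 10101001
→ << 1 (mod 2^8) → 01010010 = 82
→ << 2 (mod 2^8) → 01001000 = 72
→ << 2 (mod 2^8) → 00100000 = 32

32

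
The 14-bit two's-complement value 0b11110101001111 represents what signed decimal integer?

-689

pattern = 11110101001111 (MSB is 1 ⇒ negative)
Invert: 00001010110000, add 1 → 00001010110001 = 689, so the value is -689.
(Equivalently: 15695 - 2^14 = 15695 - 16384 = -689.)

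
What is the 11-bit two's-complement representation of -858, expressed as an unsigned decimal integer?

1190

858 in 11 bits: 01101011010
Invert: 10010100101
Add 1:  10010100110 = 1190
(Check: 2^11 - 858 = 2048 - 858 = 1190.)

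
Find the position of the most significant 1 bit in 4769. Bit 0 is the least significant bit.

12

4769 = 1001010100001
The topmost 1 is at position 12 (since 2^12 = 4096 ≤ 4769 < 8192).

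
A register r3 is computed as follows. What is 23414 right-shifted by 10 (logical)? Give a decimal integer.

23414 = 101101101110110
shift right by 10 → 000000000010110 = 22
(equivalently, floor(23414 / 1024))

22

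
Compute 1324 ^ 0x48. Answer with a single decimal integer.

1380

1324 = 10100101100
0x48 = 00001001000
XOR → 10101100100 = 1380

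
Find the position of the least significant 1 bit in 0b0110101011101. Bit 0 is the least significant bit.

0

0b0110101011101 = 110101011101
Trailing zeros: 0, so the lowest set bit is bit 0 (value 1).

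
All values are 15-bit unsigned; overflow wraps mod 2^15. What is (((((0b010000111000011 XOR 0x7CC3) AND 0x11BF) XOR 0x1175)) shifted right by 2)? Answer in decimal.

29

0b010000111000011 = 010000111000011
0x7CC3 = 111110011000011
→ XOR → 101110100000000 = 23808
0x11BF = 001000110111111
→ AND → 001000100000000 = 4352
0x1175 = 001000101110101
→ XOR → 000000001110101 = 117
→ shifted right by 2 → 000000000011101 = 29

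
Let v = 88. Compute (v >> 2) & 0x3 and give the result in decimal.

2

v = 01011000
Shift right by 2: 010110
Mask low 2 bits: 10 = 2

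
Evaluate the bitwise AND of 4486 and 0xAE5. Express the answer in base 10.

4486 = 1000110000110
0xAE5 = 0101011100101
AND → 0000010000100 = 132

132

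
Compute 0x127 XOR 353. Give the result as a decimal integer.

0x127 = 100100111
353 = 101100001
XOR → 001000110 = 70

70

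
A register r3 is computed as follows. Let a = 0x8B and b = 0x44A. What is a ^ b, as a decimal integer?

1217

0x8B = 00010001011
0x44A = 10001001010
XOR → 10011000001 = 1217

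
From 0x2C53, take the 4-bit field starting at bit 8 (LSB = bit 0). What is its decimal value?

12

v = 10110001010011
Shift right by 8: 101100
Mask low 4 bits: 1100 = 12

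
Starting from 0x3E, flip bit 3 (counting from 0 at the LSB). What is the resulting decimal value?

54

x = 000111110
bit 3 is currently 1; toggle it via x ^ (1 << 3) = x ^ 8
→ 000110110 = 54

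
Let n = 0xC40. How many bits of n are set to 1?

3

0xC40 = 110001000000
Count the 1s: 1 + 1 + 1 = 3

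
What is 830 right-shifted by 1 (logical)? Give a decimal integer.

415

830 = 1100111110
shift right by 1 → 0110011111 = 415
(equivalently, floor(830 / 2))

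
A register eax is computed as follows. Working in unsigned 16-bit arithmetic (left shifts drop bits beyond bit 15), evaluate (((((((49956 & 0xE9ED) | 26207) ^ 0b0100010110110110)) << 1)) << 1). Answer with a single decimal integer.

49956 = 1100001100100100
0xE9ED = 1110100111101101
→ & → 1100000100100100 = 49444
26207 = 0110011001011111
→ | → 1110011101111111 = 59263
0b0100010110110110 = 0100010110110110
→ ^ → 1010001011001001 = 41673
→ << 1 (mod 2^16) → 0100010110010010 = 17810
→ << 1 (mod 2^16) → 1000101100100100 = 35620

35620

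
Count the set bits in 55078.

55078 = 1101011100100110
Count the 1s: 1 + 1 + 1 + 1 + 1 + 1 + 1 + 1 + 1 = 9

9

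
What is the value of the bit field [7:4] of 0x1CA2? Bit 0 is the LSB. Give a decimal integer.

v = 001110010100010
Shift right by 4: 00111001010
Mask low 4 bits: 1010 = 10

10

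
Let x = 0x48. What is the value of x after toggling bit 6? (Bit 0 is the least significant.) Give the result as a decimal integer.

x = 001001000
bit 6 is currently 1; toggle it via x ^ (1 << 6) = x ^ 64
→ 000001000 = 8

8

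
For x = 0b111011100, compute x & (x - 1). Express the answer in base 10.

472

x = 111011100 = 476
x - 1 = 111011011
AND   = 111011000 = 472
(x & (x - 1) clears the lowest set bit of x.)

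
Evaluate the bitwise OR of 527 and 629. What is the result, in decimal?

639

527 = 1000001111
629 = 1001110101
 OR → 1001111111 = 639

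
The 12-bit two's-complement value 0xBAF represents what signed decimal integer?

-1105

pattern = 101110101111 (MSB is 1 ⇒ negative)
Invert: 010001010000, add 1 → 010001010001 = 1105, so the value is -1105.
(Equivalently: 2991 - 2^12 = 2991 - 4096 = -1105.)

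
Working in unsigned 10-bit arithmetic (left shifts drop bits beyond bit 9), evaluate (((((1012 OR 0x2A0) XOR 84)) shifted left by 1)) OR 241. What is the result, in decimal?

1012 = 1111110100
0x2A0 = 1010100000
→ OR → 1111110100 = 1012
84 = 0001010100
→ XOR → 1110100000 = 928
→ shifted left by 1 (mod 2^10) → 1101000000 = 832
241 = 0011110001
→ OR → 1111110001 = 1009

1009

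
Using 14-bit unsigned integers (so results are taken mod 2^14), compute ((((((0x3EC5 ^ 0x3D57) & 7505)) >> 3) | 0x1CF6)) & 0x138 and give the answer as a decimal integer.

0x3EC5 = 11111011000101
0x3D57 = 11110101010111
→ ^ → 00001110010010 = 914
7505 = 01110101010001
→ & → 00000100010000 = 272
→ >> 3 → 00000000100010 = 34
0x1CF6 = 01110011110110
→ | → 01110011110110 = 7414
0x138 = 00000100111000
→ & → 00000000110000 = 48

48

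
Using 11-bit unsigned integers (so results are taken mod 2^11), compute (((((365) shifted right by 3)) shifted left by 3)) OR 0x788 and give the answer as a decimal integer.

2024

365 = 00101101101
→ shifted right by 3 → 00000101101 = 45
→ shifted left by 3 (mod 2^11) → 00101101000 = 360
0x788 = 11110001000
→ OR → 11111101000 = 2024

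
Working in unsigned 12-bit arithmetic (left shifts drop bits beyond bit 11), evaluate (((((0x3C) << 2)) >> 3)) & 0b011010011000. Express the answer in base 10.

24

0x3C = 000000111100
→ << 2 (mod 2^12) → 000011110000 = 240
→ >> 3 → 000000011110 = 30
0b011010011000 = 011010011000
→ & → 000000011000 = 24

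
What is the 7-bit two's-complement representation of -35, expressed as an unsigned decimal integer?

93

35 in 7 bits: 0100011
Invert: 1011100
Add 1:  1011101 = 93
(Check: 2^7 - 35 = 128 - 35 = 93.)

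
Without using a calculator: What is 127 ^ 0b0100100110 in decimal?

127 = 001111111
b = 100100110
XOR → 101011001 = 345

345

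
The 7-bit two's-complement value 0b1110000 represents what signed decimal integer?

pattern = 1110000 (MSB is 1 ⇒ negative)
Invert: 0001111, add 1 → 0010000 = 16, so the value is -16.
(Equivalently: 112 - 2^7 = 112 - 128 = -16.)

-16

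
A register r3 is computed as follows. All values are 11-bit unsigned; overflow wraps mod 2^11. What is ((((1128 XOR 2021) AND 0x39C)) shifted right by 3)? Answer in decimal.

113

1128 = 10001101000
2021 = 11111100101
→ XOR → 01110001101 = 909
0x39C = 01110011100
→ AND → 01110001100 = 908
→ shifted right by 3 → 00001110001 = 113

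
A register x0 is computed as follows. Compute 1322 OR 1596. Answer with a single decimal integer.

1322 = 10100101010
1596 = 11000111100
 OR → 11100111110 = 1854

1854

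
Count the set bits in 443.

7

443 = 110111011
Count the 1s: 1 + 1 + 1 + 1 + 1 + 1 + 1 = 7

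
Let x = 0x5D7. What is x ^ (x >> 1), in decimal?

1852

x = 10111010111 = 1495
x>>1 = 01011101011
XOR  = 11100111100 = 1852
(x ^ (x >> 1) gives the standard binary-reflected Gray code of x.)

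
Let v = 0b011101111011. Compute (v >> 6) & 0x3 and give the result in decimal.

1

v = 011101111011
Shift right by 6: 011101
Mask low 2 bits: 01 = 1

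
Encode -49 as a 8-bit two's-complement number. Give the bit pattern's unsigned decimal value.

49 in 8 bits: 00110001
Invert: 11001110
Add 1:  11001111 = 207
(Check: 2^8 - 49 = 256 - 49 = 207.)

207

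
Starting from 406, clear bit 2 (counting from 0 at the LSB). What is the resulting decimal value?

x = 0110010110
bit 2 is currently 1; clear it via x & ~(1 << 2) = x & ~4
→ 0110010010 = 402

402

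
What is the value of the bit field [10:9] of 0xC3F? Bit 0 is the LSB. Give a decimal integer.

2

v = 110000111111
Shift right by 9: 110
Mask low 2 bits: 10 = 2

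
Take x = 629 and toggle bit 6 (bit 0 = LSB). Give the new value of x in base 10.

565

x = 001001110101
bit 6 is currently 1; toggle it via x ^ (1 << 6) = x ^ 64
→ 001000110101 = 565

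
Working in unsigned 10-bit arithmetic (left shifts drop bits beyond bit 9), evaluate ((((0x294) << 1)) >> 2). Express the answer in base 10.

74

0x294 = 1010010100
→ << 1 (mod 2^10) → 0100101000 = 296
→ >> 2 → 0001001010 = 74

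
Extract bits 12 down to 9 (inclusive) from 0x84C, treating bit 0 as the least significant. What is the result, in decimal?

v = 0100001001100
Shift right by 9: 0100
Mask low 4 bits: 0100 = 4

4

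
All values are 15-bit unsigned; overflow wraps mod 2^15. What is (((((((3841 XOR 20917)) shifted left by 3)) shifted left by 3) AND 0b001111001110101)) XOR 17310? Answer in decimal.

20382

3841 = 000111100000001
20917 = 101000110110101
→ XOR → 101111010110100 = 24244
→ shifted left by 3 (mod 2^15) → 111010110100000 = 30112
→ shifted left by 3 (mod 2^15) → 010110100000000 = 11520
0b001111001110101 = 001111001110101
→ AND → 000110000000000 = 3072
17310 = 100001110011110
→ XOR → 100111110011110 = 20382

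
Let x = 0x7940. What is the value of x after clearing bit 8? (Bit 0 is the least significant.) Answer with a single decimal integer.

x = 111100101000000
bit 8 is currently 1; clear it via x & ~(1 << 8) = x & ~256
→ 111100001000000 = 30784

30784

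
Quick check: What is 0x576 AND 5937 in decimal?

1328

0x576 = 0010101110110
5937 = 1011100110001
AND → 0010100110000 = 1328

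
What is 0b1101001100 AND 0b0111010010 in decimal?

a = 1101001100
b = 0111010010
AND → 0101000000 = 320

320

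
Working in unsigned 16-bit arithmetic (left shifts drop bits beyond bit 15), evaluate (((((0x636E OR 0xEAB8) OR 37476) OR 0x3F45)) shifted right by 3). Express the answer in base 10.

0x636E = 0110001101101110
0xEAB8 = 1110101010111000
→ OR → 1110101111111110 = 60414
37476 = 1001001001100100
→ OR → 1111101111111110 = 64510
0x3F45 = 0011111101000101
→ OR → 1111111111111111 = 65535
→ shifted right by 3 → 0001111111111111 = 8191

8191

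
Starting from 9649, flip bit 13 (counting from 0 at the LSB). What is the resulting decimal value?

x = 10010110110001
bit 13 is currently 1; toggle it via x ^ (1 << 13) = x ^ 8192
→ 00010110110001 = 1457

1457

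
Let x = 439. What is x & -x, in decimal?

x = 110110111 = 439
-x (two's complement) = …001001001
AND   = 000000001 = 1
(x & -x isolates the lowest set bit of x.)

1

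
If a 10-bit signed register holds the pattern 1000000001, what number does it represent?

-511

pattern = 1000000001 (MSB is 1 ⇒ negative)
Invert: 0111111110, add 1 → 0111111111 = 511, so the value is -511.
(Equivalently: 513 - 2^10 = 513 - 1024 = -511.)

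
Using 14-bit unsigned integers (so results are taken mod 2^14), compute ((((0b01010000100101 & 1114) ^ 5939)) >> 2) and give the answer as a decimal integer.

1228

0b01010000100101 = 01010000100101
1114 = 00010001011010
→ & → 00010000000000 = 1024
5939 = 01011100110011
→ ^ → 01001100110011 = 4915
→ >> 2 → 00010011001100 = 1228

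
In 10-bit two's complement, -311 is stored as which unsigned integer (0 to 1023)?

713

311 in 10 bits: 0100110111
Invert: 1011001000
Add 1:  1011001001 = 713
(Check: 2^10 - 311 = 1024 - 311 = 713.)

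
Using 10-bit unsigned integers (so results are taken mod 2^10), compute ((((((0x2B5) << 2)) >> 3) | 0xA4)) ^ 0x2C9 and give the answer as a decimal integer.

567

0x2B5 = 1010110101
→ << 2 (mod 2^10) → 1011010100 = 724
→ >> 3 → 0001011010 = 90
0xA4 = 0010100100
→ | → 0011111110 = 254
0x2C9 = 1011001001
→ ^ → 1000110111 = 567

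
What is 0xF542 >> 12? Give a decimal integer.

0xF542 = 1111010101000010
shift right by 12 → 0000000000001111 = 15
(equivalently, floor(62786 / 4096))

15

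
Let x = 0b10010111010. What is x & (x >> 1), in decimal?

24

x = 10010111010 = 1210
x>>1 = 01001011101
AND  = 00000011000 = 24
(x & (x >> 1) has a 1 wherever x has two consecutive 1 bits.)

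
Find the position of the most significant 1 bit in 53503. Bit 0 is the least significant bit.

53503 = 1101000011111111
The topmost 1 is at position 15 (since 2^15 = 32768 ≤ 53503 < 65536).

15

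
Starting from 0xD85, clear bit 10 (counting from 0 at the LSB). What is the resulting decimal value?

x = 110110000101
bit 10 is currently 1; clear it via x & ~(1 << 10) = x & ~1024
→ 100110000101 = 2437

2437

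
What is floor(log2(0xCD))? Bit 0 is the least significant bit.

0xCD = 11001101
The topmost 1 is at position 7 (since 2^7 = 128 ≤ 205 < 256).

7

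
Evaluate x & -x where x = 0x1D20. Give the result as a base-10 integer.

x = 1110100100000 = 7456
-x (two's complement) = …0001011100000
AND   = 0000000100000 = 32
(x & -x isolates the lowest set bit of x.)

32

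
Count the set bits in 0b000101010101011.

n = 101010101011
Count the 1s: 1 + 1 + 1 + 1 + 1 + 1 + 1 = 7

7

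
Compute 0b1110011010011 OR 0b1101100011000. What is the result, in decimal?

8155

a = 1110011010011
b = 1101100011000
 OR → 1111111011011 = 8155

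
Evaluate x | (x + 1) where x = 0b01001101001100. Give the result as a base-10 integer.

4941

x = 1001101001100 = 4940
x + 1 = 1001101001101
OR    = 1001101001101 = 4941
(x | (x + 1) sets the lowest cleared bit.)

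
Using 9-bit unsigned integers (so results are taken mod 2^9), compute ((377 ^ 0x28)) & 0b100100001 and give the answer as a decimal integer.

257

377 = 101111001
0x28 = 000101000
→ ^ → 101010001 = 337
0b100100001 = 100100001
→ & → 100000001 = 257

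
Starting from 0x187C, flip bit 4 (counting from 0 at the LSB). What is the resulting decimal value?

x = 01100001111100
bit 4 is currently 1; toggle it via x ^ (1 << 4) = x ^ 16
→ 01100001101100 = 6252

6252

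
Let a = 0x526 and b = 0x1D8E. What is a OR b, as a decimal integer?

0x526 = 0010100100110
0x1D8E = 1110110001110
 OR → 1110110101110 = 7598

7598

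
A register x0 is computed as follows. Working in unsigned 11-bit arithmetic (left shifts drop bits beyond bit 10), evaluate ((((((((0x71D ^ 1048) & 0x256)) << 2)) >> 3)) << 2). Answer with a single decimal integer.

0x71D = 11100011101
1048 = 10000011000
→ ^ → 01100000101 = 773
0x256 = 01001010110
→ & → 01000000100 = 516
→ << 2 (mod 2^11) → 00000010000 = 16
→ >> 3 → 00000000010 = 2
→ << 2 (mod 2^11) → 00000001000 = 8

8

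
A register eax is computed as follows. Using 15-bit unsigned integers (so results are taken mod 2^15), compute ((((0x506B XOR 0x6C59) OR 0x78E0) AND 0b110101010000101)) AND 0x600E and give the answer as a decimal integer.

24576

0x506B = 101000001101011
0x6C59 = 110110001011001
→ XOR → 011110000110010 = 15410
0x78E0 = 111100011100000
→ OR → 111110011110010 = 31986
0b110101010000101 = 110101010000101
→ AND → 110100010000000 = 26752
0x600E = 110000000001110
→ AND → 110000000000000 = 24576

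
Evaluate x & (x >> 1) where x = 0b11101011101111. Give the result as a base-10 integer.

x = 11101011101111 = 15087
x>>1 = 01110101110111
AND  = 01100001100111 = 6247
(x & (x >> 1) has a 1 wherever x has two consecutive 1 bits.)

6247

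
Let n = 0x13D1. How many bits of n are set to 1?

7

0x13D1 = 1001111010001
Count the 1s: 1 + 1 + 1 + 1 + 1 + 1 + 1 = 7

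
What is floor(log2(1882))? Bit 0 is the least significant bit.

1882 = 11101011010
The topmost 1 is at position 10 (since 2^10 = 1024 ≤ 1882 < 2048).

10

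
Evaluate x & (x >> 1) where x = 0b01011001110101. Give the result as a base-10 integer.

x = 1011001110101 = 5749
x>>1 = 0101100111010
AND  = 0001000110000 = 560
(x & (x >> 1) has a 1 wherever x has two consecutive 1 bits.)

560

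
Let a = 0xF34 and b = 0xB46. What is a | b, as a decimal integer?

3958

0xF34 = 111100110100
0xB46 = 101101000110
 OR → 111101110110 = 3958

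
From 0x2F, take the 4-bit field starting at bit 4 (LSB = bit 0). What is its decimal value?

v = 00000101111
Shift right by 4: 0000010
Mask low 4 bits: 0010 = 2

2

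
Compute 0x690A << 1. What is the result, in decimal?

0x690A = 0110100100001010
shift left by 1 → 1101001000010100 = 53780
(equivalently, 26890 × 2^1 = 26890 × 2)

53780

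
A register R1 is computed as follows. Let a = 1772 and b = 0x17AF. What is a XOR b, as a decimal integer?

1772 = 0011011101100
0x17AF = 1011110101111
XOR → 1000101000011 = 4419

4419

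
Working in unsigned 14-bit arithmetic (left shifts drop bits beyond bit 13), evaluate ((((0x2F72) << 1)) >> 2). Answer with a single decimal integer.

1977

0x2F72 = 10111101110010
→ << 1 (mod 2^14) → 01111011100100 = 7908
→ >> 2 → 00011110111001 = 1977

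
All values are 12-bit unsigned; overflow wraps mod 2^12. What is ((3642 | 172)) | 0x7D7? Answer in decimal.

4095

3642 = 111000111010
172 = 000010101100
→ | → 111010111110 = 3774
0x7D7 = 011111010111
→ | → 111111111111 = 4095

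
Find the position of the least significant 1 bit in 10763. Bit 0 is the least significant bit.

0

10763 = 10101000001011
Trailing zeros: 0, so the lowest set bit is bit 0 (value 1).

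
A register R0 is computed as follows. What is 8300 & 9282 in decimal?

8256

8300 = 10000001101100
9282 = 10010001000010
AND → 10000001000000 = 8256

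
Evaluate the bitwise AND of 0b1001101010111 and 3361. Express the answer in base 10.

a = 1001101010111
3361 = 0110100100001
AND → 0000100000001 = 257

257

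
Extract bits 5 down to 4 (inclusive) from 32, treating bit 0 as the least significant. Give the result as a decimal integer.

v = 00100000
Shift right by 4: 0010
Mask low 2 bits: 10 = 2

2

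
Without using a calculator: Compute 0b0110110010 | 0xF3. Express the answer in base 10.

a = 110110010
0xF3 = 011110011
 OR → 111110011 = 499

499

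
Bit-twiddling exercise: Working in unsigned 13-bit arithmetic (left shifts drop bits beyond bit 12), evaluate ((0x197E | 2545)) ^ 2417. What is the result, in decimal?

0x197E = 1100101111110
2545 = 0100111110001
→ | → 1100111111111 = 6655
2417 = 0100101110001
→ ^ → 1000010001110 = 4238

4238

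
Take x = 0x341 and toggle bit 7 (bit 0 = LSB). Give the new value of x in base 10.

961

x = 1101000001
bit 7 is currently 0; toggle it via x ^ (1 << 7) = x ^ 128
→ 1111000001 = 961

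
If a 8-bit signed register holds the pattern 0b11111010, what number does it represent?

-6

pattern = 11111010 (MSB is 1 ⇒ negative)
Invert: 00000101, add 1 → 00000110 = 6, so the value is -6.
(Equivalently: 250 - 2^8 = 250 - 256 = -6.)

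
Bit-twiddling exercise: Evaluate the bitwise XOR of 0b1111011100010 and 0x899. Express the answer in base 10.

5755

a = 1111011100010
0x899 = 0100010011001
XOR → 1011001111011 = 5755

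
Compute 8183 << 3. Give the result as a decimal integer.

65464

8183 = 0001111111110111
shift left by 3 → 1111111110111000 = 65464
(equivalently, 8183 × 2^3 = 8183 × 8)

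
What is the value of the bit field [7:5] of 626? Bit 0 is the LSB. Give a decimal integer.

v = 0001001110010
Shift right by 5: 00010011
Mask low 3 bits: 011 = 3

3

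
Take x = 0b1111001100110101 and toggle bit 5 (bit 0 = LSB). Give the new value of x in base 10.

62229

x = 1111001100110101
bit 5 is currently 1; toggle it via x ^ (1 << 5) = x ^ 32
→ 1111001100010101 = 62229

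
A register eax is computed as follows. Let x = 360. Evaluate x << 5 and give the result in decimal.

360 = 00000101101000
shift left by 5 → 10110100000000 = 11520
(equivalently, 360 × 2^5 = 360 × 32)

11520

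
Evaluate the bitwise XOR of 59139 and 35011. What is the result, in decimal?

59139 = 1110011100000011
35011 = 1000100011000011
XOR → 0110111111000000 = 28608

28608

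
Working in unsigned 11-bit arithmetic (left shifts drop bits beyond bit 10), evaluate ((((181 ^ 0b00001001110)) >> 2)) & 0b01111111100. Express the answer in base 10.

181 = 00010110101
0b00001001110 = 00001001110
→ ^ → 00011111011 = 251
→ >> 2 → 00000111110 = 62
0b01111111100 = 01111111100
→ & → 00000111100 = 60

60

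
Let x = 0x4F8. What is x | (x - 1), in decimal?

x = 10011111000 = 1272
x - 1 = 10011110111
OR    = 10011111111 = 1279
(x | (x - 1) sets all bits below the lowest set bit.)

1279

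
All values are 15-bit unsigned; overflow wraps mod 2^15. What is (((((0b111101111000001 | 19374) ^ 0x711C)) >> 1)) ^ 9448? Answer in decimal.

8593

0b111101111000001 = 111101111000001
19374 = 100101110101110
→ | → 111101111101111 = 31727
0x711C = 111000100011100
→ ^ → 000101011110011 = 2803
→ >> 1 → 000010101111001 = 1401
9448 = 010010011101000
→ ^ → 010000110010001 = 8593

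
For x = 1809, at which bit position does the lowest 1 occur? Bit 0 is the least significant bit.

0

1809 = 11100010001
Trailing zeros: 0, so the lowest set bit is bit 0 (value 1).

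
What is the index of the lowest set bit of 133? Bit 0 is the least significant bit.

0

133 = 10000101
Trailing zeros: 0, so the lowest set bit is bit 0 (value 1).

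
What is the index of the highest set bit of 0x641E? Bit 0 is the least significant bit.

14

0x641E = 110010000011110
The topmost 1 is at position 14 (since 2^14 = 16384 ≤ 25630 < 32768).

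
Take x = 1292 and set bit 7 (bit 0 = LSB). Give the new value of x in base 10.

x = 10100001100
bit 7 is currently 0; set it via x | (1 << 7) = x | 128
→ 10110001100 = 1420

1420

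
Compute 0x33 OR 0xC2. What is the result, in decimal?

0x33 = 00110011
0xC2 = 11000010
 OR → 11110011 = 243

243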